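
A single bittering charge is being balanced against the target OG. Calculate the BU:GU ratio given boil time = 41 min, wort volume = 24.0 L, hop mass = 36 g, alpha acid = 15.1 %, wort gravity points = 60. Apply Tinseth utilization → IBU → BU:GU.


U = 1.65·0.000125^(GP/1000)·(1−e^(−0.04t))/4.15;  IBU = (α/100)·m·U·1000/V;  BU:GU = IBU/GP
U = 1.65·0.000125^(60/1000)·(1−e^(−0.04·41))/4.15 = 0.1869
IBU = (15.1/100)·36·0.1869·1000/24.0 = 42.3316
BU:GU = 42.3316/60

0.7055


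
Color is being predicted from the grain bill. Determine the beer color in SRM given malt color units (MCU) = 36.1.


SRM = 1.4922 · MCU^0.6859
SRM = 1.4922 · 36.1^0.6859

17.4631 SRM


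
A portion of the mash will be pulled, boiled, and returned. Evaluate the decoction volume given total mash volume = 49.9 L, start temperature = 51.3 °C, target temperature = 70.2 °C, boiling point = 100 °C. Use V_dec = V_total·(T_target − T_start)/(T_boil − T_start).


V_dec = 49.9·(70.2 − 51.3)/(100 − 51.3)

19.3657 L


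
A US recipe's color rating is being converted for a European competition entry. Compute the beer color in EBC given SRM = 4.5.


EBC = SRM · 1.97
EBC = 4.5 · 1.97

8.8650 EBC


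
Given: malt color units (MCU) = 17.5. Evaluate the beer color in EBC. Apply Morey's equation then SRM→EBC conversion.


SRM = 1.4922·MCU^0.6859;  EBC = SRM·1.97
SRM = 1.4922·17.5^0.6859 = 10.6274
EBC = 10.6274·1.97

20.9360 EBC


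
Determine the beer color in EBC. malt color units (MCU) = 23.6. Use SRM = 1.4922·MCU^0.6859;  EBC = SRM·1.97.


SRM = 1.4922·23.6^0.6859 = 13.0469
EBC = 13.0469·1.97

25.7024 EBC


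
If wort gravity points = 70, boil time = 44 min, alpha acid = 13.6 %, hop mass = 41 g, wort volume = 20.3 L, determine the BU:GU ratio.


U = 1.65·0.000125^(GP/1000)·(1−e^(−0.04t))/4.15;  IBU = (α/100)·m·U·1000/V;  BU:GU = IBU/GP
U = 1.65·0.000125^(70/1000)·(1−e^(−0.04·44))/4.15 = 0.1755
IBU = (13.6/100)·41·0.1755·1000/20.3 = 48.2007
BU:GU = 48.2007/70

0.6886


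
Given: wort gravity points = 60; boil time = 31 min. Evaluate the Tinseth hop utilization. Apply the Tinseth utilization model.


U = 1.65·0.000125^(GP/1000) · (1 − e^(−0.04·t))/4.15
bigness = 1.65·0.000125^(60/1000) = 0.9623
boil_factor = (1 − e^(−0.04·31))/4.15 = 0.1712
U = 0.9623 · 0.1712

0.1648


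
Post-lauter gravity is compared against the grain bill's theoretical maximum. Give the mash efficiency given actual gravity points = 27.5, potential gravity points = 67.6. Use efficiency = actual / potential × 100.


efficiency = 27.5 / 67.6 × 100

40.6805 %


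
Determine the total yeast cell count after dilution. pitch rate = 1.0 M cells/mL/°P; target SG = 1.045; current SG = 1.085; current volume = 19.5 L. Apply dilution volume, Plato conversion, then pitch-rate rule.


V_w = V·((SG_c−1)/(SG_t−1)−1);  °P = 259 − 259/SG_t;  cells = rate·(V+V_w)·°P
V_w = 19.5·((1.085−1)/(1.045−1)−1) = 17.3333
V_final = 19.5 + 17.3333 = 36.8333
°P = 259 − 259/1.045 = 11.1531
cells = 1.0·36.8333·11.1531

410.8062 billion cells


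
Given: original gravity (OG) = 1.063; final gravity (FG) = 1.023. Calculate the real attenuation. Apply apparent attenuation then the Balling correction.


AA = (OG−FG)/(OG−1)·100;  RA = AA·0.8192
AA = (1.063 − 1.023)/(1.063 − 1)·100 = 63.4921
RA = 63.4921·0.8192

52.0127 %


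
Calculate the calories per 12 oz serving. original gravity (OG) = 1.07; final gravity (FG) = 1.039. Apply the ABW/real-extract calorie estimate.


ABW = (OG−FG)·131.25·0.79/FG;  °P = 259 − 259/SG (for OG→OE and FG→AE);  RE = 0.1808·OE + 0.8192·AE;  Cal = (6.9·ABW + 4·(RE−0.1))·FG·3.55
ABW = (1.07 − 1.039)·131.25·0.79/1.039 = 3.0937
OE = 259 − 259/1.07 = 16.9439 °P
AE = 259 − 259/1.039 = 9.7218 °P
RE = 0.1808·16.9439 + 0.8192·9.7218 = 11.0276 °P
Cal = (6.9·3.0937 + 4·(11.0276−0.1))·1.039·3.55

239.9582 kcal


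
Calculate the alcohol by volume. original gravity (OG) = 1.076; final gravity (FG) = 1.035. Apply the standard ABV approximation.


ABV = (OG − FG) · 131.25
ABV = (1.076 − 1.035) · 131.25

5.3813 % ABV


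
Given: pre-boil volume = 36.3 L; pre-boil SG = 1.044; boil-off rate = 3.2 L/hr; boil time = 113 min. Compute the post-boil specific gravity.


V_post = V_pre − rate·(t/60);  SG_post = 1 + (SG_pre−1)·V_pre/V_post
V_post = 36.3 − 3.2·(113/60) = 30.2733
SG_post = 1 + (1.044 − 1)·36.3/30.2733

1.0528


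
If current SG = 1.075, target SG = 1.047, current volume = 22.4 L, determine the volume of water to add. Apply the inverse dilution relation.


V_water = V·((SG_curr − 1)/(SG_target − 1) − 1)
V_water = 22.4·((1.075 − 1)/(1.047 − 1) − 1)

13.3447 L


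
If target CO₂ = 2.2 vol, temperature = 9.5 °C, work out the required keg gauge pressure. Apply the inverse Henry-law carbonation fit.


psi = vols/(0.01821 + 0.09011·e^(−0.04·T)) − 14.695
psi = 2.2/(0.01821 + 0.09011·e^(−0.04·9.5)) − 14.695

12.8626 psi


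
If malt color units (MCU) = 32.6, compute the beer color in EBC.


SRM = 1.4922·MCU^0.6859;  EBC = SRM·1.97
SRM = 1.4922·32.6^0.6859 = 16.2833
EBC = 16.2833·1.97

32.0781 EBC


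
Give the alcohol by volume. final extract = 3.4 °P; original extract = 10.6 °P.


SG = 259/(259 − P);  ABV = (OG − FG)·131.25
OG = 259/(259 − 10.6) = 1.0427
FG = 259/(259 − 3.4) = 1.0133
ABV = (1.0427 − 1.0133)·131.25

3.8550 % ABV


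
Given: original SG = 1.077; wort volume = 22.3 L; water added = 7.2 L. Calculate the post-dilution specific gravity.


SG_new = 1 + (SG_old − 1)·V_old/(V_old + V_water)
pts = (1.077 − 1)·1000·22.3/(22.3 + 7.2) = 58.2068
SG_new = 1 + 58.2068/1000

1.0582


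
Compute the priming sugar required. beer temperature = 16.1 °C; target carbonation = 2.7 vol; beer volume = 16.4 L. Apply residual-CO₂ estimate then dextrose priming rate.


residual = 14.695·(0.01821 + 0.09011·e^(−0.04·T));  sugar = (target − residual)·4.0·V
residual = 14.695·(0.01821 + 0.09011·e^(−0.04·16.1)) = 0.9630
sugar = (2.7 − 0.9630)·4.0·16.4

113.9451 g


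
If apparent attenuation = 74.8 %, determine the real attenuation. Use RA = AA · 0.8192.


RA = 74.8 · 0.8192

61.2762 %


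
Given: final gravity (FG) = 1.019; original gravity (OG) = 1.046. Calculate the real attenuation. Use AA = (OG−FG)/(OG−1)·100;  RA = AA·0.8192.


AA = (1.046 − 1.019)/(1.046 − 1)·100 = 58.6957
RA = 58.6957·0.8192

48.0835 %


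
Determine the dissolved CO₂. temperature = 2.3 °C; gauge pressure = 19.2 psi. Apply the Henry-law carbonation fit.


vols = (P + 14.695)·(0.01821 + 0.09011·e^(−0.04·T))
vols = (19.2 + 14.695)·(0.01821 + 0.09011·e^(−0.04·2.3))

3.4031 volumes


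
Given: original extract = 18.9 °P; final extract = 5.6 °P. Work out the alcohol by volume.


SG = 259/(259 − P);  ABV = (OG − FG)·131.25
OG = 259/(259 − 18.9) = 1.0787
FG = 259/(259 − 5.6) = 1.0221
ABV = (1.0787 − 1.0221)·131.25

7.4311 % ABV


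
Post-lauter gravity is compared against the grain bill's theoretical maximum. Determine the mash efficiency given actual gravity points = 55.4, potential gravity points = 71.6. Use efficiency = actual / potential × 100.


efficiency = 55.4 / 71.6 × 100

77.3743 %


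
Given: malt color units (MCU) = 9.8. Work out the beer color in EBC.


SRM = 1.4922·MCU^0.6859;  EBC = SRM·1.97
SRM = 1.4922·9.8^0.6859 = 7.1402
EBC = 7.1402·1.97

14.0661 EBC


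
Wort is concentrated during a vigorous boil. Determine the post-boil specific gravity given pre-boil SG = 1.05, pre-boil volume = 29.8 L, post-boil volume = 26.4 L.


SG_post = 1 + (SG_pre − 1)·V_pre/V_post
pts_pre = (1.05 − 1)·1000 = 50.0000
pts_post = 50.0000·29.8/26.4 = 56.4394
SG_post = 1 + 56.4394/1000

1.0564


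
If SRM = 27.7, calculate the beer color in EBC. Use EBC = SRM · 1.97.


EBC = 27.7 · 1.97

54.5690 EBC


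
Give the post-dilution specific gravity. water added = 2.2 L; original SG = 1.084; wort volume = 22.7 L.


SG_new = 1 + (SG_old − 1)·V_old/(V_old + V_water)
pts = (1.084 − 1)·1000·22.7/(22.7 + 2.2) = 76.5783
SG_new = 1 + 76.5783/1000

1.0766


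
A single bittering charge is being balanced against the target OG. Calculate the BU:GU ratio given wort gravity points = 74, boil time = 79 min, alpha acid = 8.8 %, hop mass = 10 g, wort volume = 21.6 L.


U = 1.65·0.000125^(GP/1000)·(1−e^(−0.04t))/4.15;  IBU = (α/100)·m·U·1000/V;  BU:GU = IBU/GP
U = 1.65·0.000125^(74/1000)·(1−e^(−0.04·79))/4.15 = 0.1958
IBU = (8.8/100)·10·0.1958·1000/21.6 = 7.9764
BU:GU = 7.9764/74

0.1078


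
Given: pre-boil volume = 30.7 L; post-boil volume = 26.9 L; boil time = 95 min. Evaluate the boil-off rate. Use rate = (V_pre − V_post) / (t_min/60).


rate = (30.7 − 26.9) / (95/60)

2.4000 L/hr


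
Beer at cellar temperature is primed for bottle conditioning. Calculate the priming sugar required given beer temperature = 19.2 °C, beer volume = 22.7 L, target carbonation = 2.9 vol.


residual = 14.695·(0.01821 + 0.09011·e^(−0.04·T));  sugar = (target − residual)·4.0·V
residual = 14.695·(0.01821 + 0.09011·e^(−0.04·19.2)) = 0.8819
sugar = (2.9 − 0.8819)·4.0·22.7

183.2408 g


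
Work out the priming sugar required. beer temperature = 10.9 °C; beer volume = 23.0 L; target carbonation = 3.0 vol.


residual = 14.695·(0.01821 + 0.09011·e^(−0.04·T));  sugar = (target − residual)·4.0·V
residual = 14.695·(0.01821 + 0.09011·e^(−0.04·10.9)) = 1.1238
sugar = (3.0 − 1.1238)·4.0·23.0

172.6081 g


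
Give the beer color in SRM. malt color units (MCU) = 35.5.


SRM = 1.4922 · MCU^0.6859
SRM = 1.4922 · 35.5^0.6859

17.2635 SRM


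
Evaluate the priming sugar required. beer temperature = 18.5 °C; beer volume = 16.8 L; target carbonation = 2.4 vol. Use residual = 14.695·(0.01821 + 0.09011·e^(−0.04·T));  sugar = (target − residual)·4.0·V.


residual = 14.695·(0.01821 + 0.09011·e^(−0.04·18.5)) = 0.8994
sugar = (2.4 − 0.8994)·4.0·16.8

100.8421 g


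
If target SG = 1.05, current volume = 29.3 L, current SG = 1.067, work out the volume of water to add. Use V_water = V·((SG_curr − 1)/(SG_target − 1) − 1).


V_water = 29.3·((1.067 − 1)/(1.05 − 1) − 1)

9.9620 L


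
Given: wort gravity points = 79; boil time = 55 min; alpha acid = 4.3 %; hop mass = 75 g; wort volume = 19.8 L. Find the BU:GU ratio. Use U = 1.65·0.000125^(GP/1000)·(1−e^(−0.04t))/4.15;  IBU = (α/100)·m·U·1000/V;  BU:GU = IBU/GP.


U = 1.65·0.000125^(79/1000)·(1−e^(−0.04·55))/4.15 = 0.1738
IBU = (4.3/100)·75·0.1738·1000/19.8 = 28.3109
BU:GU = 28.3109/79

0.3584


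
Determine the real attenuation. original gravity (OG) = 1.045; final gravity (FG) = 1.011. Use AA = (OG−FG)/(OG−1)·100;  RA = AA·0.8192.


AA = (1.045 − 1.011)/(1.045 − 1)·100 = 75.5556
RA = 75.5556·0.8192

61.8951 %


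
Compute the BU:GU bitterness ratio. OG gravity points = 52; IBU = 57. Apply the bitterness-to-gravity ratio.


BU:GU = IBU / OG_points
BU:GU = 57 / 52

1.0962


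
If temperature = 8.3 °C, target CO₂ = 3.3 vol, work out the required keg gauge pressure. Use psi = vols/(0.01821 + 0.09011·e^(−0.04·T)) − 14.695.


psi = 3.3/(0.01821 + 0.09011·e^(−0.04·8.3)) − 14.695

25.1299 psi


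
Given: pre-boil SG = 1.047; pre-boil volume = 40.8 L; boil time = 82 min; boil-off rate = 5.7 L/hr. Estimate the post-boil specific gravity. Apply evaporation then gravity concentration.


V_post = V_pre − rate·(t/60);  SG_post = 1 + (SG_pre−1)·V_pre/V_post
V_post = 40.8 − 5.7·(82/60) = 33.0100
SG_post = 1 + (1.047 − 1)·40.8/33.0100

1.0581


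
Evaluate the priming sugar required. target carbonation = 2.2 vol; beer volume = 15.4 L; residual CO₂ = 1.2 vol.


sugar = (target − residual)·4.0·V
sugar = (2.2 − 1.2)·4.0·15.4

61.6000 g


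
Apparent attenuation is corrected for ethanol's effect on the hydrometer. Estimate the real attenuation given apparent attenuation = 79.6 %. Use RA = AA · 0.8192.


RA = 79.6 · 0.8192

65.2083 %


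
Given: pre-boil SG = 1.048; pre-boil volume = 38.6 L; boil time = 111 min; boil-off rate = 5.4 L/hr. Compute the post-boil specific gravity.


V_post = V_pre − rate·(t/60);  SG_post = 1 + (SG_pre−1)·V_pre/V_post
V_post = 38.6 − 5.4·(111/60) = 28.6100
SG_post = 1 + (1.048 − 1)·38.6/28.6100

1.0648


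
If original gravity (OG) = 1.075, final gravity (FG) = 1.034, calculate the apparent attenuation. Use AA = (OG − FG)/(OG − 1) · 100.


AA = (1.075 − 1.034)/(1.075 − 1) · 100

54.6667 %


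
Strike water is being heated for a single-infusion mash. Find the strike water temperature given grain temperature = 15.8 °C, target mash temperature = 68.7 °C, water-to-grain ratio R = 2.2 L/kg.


T_strike = (0.41/R)·(T_mash − T_grain) + T_mash
T_strike = (0.41/2.2)·(68.7 − 15.8) + 68.7

78.5586 °C


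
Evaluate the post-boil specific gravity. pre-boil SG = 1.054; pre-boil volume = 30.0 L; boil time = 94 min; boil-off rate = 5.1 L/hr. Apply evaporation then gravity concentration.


V_post = V_pre − rate·(t/60);  SG_post = 1 + (SG_pre−1)·V_pre/V_post
V_post = 30.0 − 5.1·(94/60) = 22.0100
SG_post = 1 + (1.054 − 1)·30.0/22.0100

1.0736


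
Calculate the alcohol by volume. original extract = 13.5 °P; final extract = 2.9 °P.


SG = 259/(259 − P);  ABV = (OG − FG)·131.25
OG = 259/(259 − 13.5) = 1.0550
FG = 259/(259 − 2.9) = 1.0113
ABV = (1.0550 − 1.0113)·131.25

5.7312 % ABV


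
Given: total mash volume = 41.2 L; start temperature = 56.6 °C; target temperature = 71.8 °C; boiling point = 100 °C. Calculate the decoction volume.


V_dec = V_total·(T_target − T_start)/(T_boil − T_start)
V_dec = 41.2·(71.8 − 56.6)/(100 − 56.6)

14.4295 L


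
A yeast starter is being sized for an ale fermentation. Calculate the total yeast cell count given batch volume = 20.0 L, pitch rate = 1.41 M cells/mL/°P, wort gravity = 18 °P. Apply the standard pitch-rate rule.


cells (billions) = rate · V_L · °P
cells = 1.41 · 20.0 · 18

507.6000 billion cells


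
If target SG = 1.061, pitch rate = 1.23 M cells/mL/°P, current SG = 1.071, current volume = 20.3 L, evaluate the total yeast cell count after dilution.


V_w = V·((SG_c−1)/(SG_t−1)−1);  °P = 259 − 259/SG_t;  cells = rate·(V+V_w)·°P
V_w = 20.3·((1.071−1)/(1.061−1)−1) = 3.3279
V_final = 20.3 + 3.3279 = 23.6279
°P = 259 − 259/1.061 = 14.8907
cells = 1.23·23.6279·14.8907

432.7568 billion cells


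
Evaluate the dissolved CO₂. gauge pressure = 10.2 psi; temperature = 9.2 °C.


vols = (P + 14.695)·(0.01821 + 0.09011·e^(−0.04·T))
vols = (10.2 + 14.695)·(0.01821 + 0.09011·e^(−0.04·9.2))

2.0060 volumes


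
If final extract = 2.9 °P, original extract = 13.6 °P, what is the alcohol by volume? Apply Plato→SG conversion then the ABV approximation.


SG = 259/(259 − P);  ABV = (OG − FG)·131.25
OG = 259/(259 − 13.6) = 1.0554
FG = 259/(259 − 2.9) = 1.0113
ABV = (1.0554 − 1.0113)·131.25

5.7876 % ABV


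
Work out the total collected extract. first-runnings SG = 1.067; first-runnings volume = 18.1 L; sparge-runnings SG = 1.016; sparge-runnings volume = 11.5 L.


total = Σ (SG_i − 1)·1000·V_i
first = (1.067 − 1)·1000·18.1 = 1212.7000
sparge = (1.016 − 1)·1000·11.5 = 184.0000
total = 1212.7000 + 184.0000

1396.7000 gravity·L


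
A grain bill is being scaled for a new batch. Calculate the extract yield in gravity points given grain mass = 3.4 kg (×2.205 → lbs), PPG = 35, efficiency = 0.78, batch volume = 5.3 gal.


points = lbs × PPG × eff / vol
lbs = 3.4 × 2.205 = 7.4970
points = 7.4970 × 35 × 0.78 / 5.3

38.6166 points


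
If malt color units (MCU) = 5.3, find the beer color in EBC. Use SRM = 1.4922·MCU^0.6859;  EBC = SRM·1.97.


SRM = 1.4922·5.3^0.6859 = 4.6839
EBC = 4.6839·1.97

9.2273 EBC


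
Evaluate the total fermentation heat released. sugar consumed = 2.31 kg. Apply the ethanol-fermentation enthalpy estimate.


Q = m_sugar · 590 kJ/kg
Q = 2.31 · 590

1362.9000 kJ


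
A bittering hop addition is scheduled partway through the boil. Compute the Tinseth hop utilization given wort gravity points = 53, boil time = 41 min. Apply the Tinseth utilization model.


U = 1.65·0.000125^(GP/1000) · (1 − e^(−0.04·t))/4.15
bigness = 1.65·0.000125^(53/1000) = 1.0248
boil_factor = (1 − e^(−0.04·41))/4.15 = 0.1942
U = 1.0248 · 0.1942

0.1990


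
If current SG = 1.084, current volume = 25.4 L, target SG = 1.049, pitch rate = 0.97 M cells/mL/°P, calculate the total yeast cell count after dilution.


V_w = V·((SG_c−1)/(SG_t−1)−1);  °P = 259 − 259/SG_t;  cells = rate·(V+V_w)·°P
V_w = 25.4·((1.084−1)/(1.049−1)−1) = 18.1429
V_final = 25.4 + 18.1429 = 43.5429
°P = 259 − 259/1.049 = 12.0982
cells = 0.97·43.5429·12.0982

510.9860 billion cells


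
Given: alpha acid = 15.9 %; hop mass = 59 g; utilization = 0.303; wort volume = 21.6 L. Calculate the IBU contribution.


IBU = (α/100)·mass·U·1000 / V
IBU = (15.9/100)·59·0.303·1000 / 21.6

131.5946 IBU


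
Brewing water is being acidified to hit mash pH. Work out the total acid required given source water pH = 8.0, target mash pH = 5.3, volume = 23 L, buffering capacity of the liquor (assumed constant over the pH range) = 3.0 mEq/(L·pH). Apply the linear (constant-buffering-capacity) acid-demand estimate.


acid = buffering capacity · (pH_source − pH_target) · V
acid = 3.0 · (8.0 − 5.3) · 23

186.3000 mEq


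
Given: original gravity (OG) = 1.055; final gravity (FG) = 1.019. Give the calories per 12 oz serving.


ABW = (OG−FG)·131.25·0.79/FG;  °P = 259 − 259/SG (for OG→OE and FG→AE);  RE = 0.1808·OE + 0.8192·AE;  Cal = (6.9·ABW + 4·(RE−0.1))·FG·3.55
ABW = (1.055 − 1.019)·131.25·0.79/1.019 = 3.6632
OE = 259 − 259/1.055 = 13.5024 °P
AE = 259 − 259/1.019 = 4.8292 °P
RE = 0.1808·13.5024 + 0.8192·4.8292 = 6.3973 °P
Cal = (6.9·3.6632 + 4·(6.3973−0.1))·1.019·3.55

182.5550 kcal


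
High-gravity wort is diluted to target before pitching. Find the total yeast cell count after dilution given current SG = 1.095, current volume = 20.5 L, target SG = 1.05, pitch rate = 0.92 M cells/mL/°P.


V_w = V·((SG_c−1)/(SG_t−1)−1);  °P = 259 − 259/SG_t;  cells = rate·(V+V_w)·°P
V_w = 20.5·((1.095−1)/(1.05−1)−1) = 18.4500
V_final = 20.5 + 18.4500 = 38.9500
°P = 259 − 259/1.05 = 12.3333
cells = 0.92·38.9500·12.3333

441.9527 billion cells


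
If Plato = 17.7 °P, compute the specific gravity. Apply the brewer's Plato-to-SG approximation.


SG = 259/(259 − P)
SG = 259/(259 − 17.7)

1.0734


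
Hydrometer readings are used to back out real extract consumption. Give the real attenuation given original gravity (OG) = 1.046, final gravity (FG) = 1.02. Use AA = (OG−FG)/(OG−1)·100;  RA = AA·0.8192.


AA = (1.046 − 1.02)/(1.046 − 1)·100 = 56.5217
RA = 56.5217·0.8192

46.3026 %


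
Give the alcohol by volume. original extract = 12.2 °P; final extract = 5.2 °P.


SG = 259/(259 − P);  ABV = (OG − FG)·131.25
OG = 259/(259 − 12.2) = 1.0494
FG = 259/(259 − 5.2) = 1.0205
ABV = (1.0494 − 1.0205)·131.25

3.7989 % ABV


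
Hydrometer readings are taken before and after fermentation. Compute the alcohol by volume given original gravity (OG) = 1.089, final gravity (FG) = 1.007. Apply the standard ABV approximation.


ABV = (OG − FG) · 131.25
ABV = (1.089 − 1.007) · 131.25

10.7625 % ABV


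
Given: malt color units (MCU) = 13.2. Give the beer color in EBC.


SRM = 1.4922·MCU^0.6859;  EBC = SRM·1.97
SRM = 1.4922·13.2^0.6859 = 8.7585
EBC = 8.7585·1.97

17.2542 EBC


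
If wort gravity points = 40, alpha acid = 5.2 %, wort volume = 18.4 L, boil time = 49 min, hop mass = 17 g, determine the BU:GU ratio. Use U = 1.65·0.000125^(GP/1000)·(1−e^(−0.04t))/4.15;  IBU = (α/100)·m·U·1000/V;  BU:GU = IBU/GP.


U = 1.65·0.000125^(40/1000)·(1−e^(−0.04·49))/4.15 = 0.2384
IBU = (5.2/100)·17·0.2384·1000/18.4 = 11.4554
BU:GU = 11.4554/40

0.2864


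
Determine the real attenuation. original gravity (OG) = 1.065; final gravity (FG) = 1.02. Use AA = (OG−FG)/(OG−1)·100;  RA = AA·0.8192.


AA = (1.065 − 1.02)/(1.065 − 1)·100 = 69.2308
RA = 69.2308·0.8192

56.7138 %


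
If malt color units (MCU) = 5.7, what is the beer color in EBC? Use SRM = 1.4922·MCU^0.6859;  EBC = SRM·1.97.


SRM = 1.4922·5.7^0.6859 = 4.9236
EBC = 4.9236·1.97

9.6995 EBC


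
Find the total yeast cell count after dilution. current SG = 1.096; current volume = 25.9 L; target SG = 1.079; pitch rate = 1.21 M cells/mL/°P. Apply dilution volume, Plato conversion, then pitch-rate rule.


V_w = V·((SG_c−1)/(SG_t−1)−1);  °P = 259 − 259/SG_t;  cells = rate·(V+V_w)·°P
V_w = 25.9·((1.096−1)/(1.079−1)−1) = 5.5734
V_final = 25.9 + 5.5734 = 31.4734
°P = 259 − 259/1.079 = 18.9629
cells = 1.21·31.4734·18.9629

722.1621 billion cells


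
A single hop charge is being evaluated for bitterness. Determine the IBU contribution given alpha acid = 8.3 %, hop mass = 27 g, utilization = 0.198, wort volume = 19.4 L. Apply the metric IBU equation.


IBU = (α/100)·mass·U·1000 / V
IBU = (8.3/100)·27·0.198·1000 / 19.4

22.8721 IBU


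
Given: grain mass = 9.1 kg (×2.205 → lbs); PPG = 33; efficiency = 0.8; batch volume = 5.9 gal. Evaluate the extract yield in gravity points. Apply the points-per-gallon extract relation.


points = lbs × PPG × eff / vol
lbs = 9.1 × 2.205 = 20.0655
points = 20.0655 × 33 × 0.8 / 5.9

89.7846 points


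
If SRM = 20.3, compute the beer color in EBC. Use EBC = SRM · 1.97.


EBC = 20.3 · 1.97

39.9910 EBC


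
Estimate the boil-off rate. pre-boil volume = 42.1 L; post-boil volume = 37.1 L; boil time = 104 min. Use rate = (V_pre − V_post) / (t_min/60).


rate = (42.1 − 37.1) / (104/60)

2.8846 L/hr


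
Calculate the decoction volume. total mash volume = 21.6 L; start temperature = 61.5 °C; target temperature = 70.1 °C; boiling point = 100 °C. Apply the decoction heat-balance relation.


V_dec = V_total·(T_target − T_start)/(T_boil − T_start)
V_dec = 21.6·(70.1 − 61.5)/(100 − 61.5)

4.8249 L


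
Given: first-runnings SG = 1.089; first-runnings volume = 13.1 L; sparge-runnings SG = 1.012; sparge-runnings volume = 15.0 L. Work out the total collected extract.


total = Σ (SG_i − 1)·1000·V_i
first = (1.089 − 1)·1000·13.1 = 1165.9000
sparge = (1.012 − 1)·1000·15.0 = 180.0000
total = 1165.9000 + 180.0000

1345.9000 gravity·L


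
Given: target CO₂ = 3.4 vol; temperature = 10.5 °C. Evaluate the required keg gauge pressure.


psi = vols/(0.01821 + 0.09011·e^(−0.04·T)) − 14.695
psi = 3.4/(0.01821 + 0.09011·e^(−0.04·10.5)) − 14.695

29.2233 psi


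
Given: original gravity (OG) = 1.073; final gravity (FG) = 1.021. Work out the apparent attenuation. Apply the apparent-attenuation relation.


AA = (OG − FG)/(OG − 1) · 100
AA = (1.073 − 1.021)/(1.073 − 1) · 100

71.2329 %


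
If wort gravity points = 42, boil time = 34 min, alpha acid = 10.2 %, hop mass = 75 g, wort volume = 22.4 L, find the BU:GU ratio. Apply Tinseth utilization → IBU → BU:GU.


U = 1.65·0.000125^(GP/1000)·(1−e^(−0.04t))/4.15;  IBU = (α/100)·m·U·1000/V;  BU:GU = IBU/GP
U = 1.65·0.000125^(42/1000)·(1−e^(−0.04·34))/4.15 = 0.2026
IBU = (10.2/100)·75·0.2026·1000/22.4 = 69.2001
BU:GU = 69.2001/42

1.6476


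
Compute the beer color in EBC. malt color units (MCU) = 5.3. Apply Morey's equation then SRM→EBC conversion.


SRM = 1.4922·MCU^0.6859;  EBC = SRM·1.97
SRM = 1.4922·5.3^0.6859 = 4.6839
EBC = 4.6839·1.97

9.2273 EBC


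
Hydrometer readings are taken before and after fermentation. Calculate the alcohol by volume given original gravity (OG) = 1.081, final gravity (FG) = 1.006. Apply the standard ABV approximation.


ABV = (OG − FG) · 131.25
ABV = (1.081 − 1.006) · 131.25

9.8437 % ABV


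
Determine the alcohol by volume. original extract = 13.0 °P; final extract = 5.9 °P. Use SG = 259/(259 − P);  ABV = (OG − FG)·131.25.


OG = 259/(259 − 13.0) = 1.0528
FG = 259/(259 − 5.9) = 1.0233
ABV = (1.0528 − 1.0233)·131.25

3.8764 % ABV


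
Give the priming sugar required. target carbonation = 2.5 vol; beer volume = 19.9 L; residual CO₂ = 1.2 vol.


sugar = (target − residual)·4.0·V
sugar = (2.5 − 1.2)·4.0·19.9

103.4800 g


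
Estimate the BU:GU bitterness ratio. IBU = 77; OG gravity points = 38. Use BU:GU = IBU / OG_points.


BU:GU = 77 / 38

2.0263


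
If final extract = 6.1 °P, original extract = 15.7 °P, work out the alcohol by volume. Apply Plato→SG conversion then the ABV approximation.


SG = 259/(259 − P);  ABV = (OG − FG)·131.25
OG = 259/(259 − 15.7) = 1.0645
FG = 259/(259 − 6.1) = 1.0241
ABV = (1.0645 − 1.0241)·131.25

5.3037 % ABV


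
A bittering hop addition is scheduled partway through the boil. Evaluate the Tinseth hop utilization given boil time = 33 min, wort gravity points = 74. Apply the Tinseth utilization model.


U = 1.65·0.000125^(GP/1000) · (1 − e^(−0.04·t))/4.15
bigness = 1.65·0.000125^(74/1000) = 0.8485
boil_factor = (1 − e^(−0.04·33))/4.15 = 0.1766
U = 0.8485 · 0.1766

0.1498


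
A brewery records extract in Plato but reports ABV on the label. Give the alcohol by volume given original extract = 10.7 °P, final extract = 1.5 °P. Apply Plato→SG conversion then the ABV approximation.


SG = 259/(259 − P);  ABV = (OG − FG)·131.25
OG = 259/(259 − 10.7) = 1.0431
FG = 259/(259 − 1.5) = 1.0058
ABV = (1.0431 − 1.0058)·131.25

4.8914 % ABV


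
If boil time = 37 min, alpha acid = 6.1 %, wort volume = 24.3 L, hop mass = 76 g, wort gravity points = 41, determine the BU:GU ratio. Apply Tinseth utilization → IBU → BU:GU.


U = 1.65·0.000125^(GP/1000)·(1−e^(−0.04t))/4.15;  IBU = (α/100)·m·U·1000/V;  BU:GU = IBU/GP
U = 1.65·0.000125^(41/1000)·(1−e^(−0.04·37))/4.15 = 0.2124
IBU = (6.1/100)·76·0.2124·1000/24.3 = 40.5291
BU:GU = 40.5291/41

0.9885


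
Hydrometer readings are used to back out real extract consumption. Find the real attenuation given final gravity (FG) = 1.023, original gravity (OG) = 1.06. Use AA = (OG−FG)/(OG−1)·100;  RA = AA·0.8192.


AA = (1.06 − 1.023)/(1.06 − 1)·100 = 61.6667
RA = 61.6667·0.8192

50.5173 %


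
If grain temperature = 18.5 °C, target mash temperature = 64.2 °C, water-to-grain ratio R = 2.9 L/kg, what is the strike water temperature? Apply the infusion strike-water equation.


T_strike = (0.41/R)·(T_mash − T_grain) + T_mash
T_strike = (0.41/2.9)·(64.2 − 18.5) + 64.2

70.6610 °C


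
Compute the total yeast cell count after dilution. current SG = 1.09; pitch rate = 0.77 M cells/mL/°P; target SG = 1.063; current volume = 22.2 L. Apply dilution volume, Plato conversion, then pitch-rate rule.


V_w = V·((SG_c−1)/(SG_t−1)−1);  °P = 259 − 259/SG_t;  cells = rate·(V+V_w)·°P
V_w = 22.2·((1.09−1)/(1.063−1)−1) = 9.5143
V_final = 22.2 + 9.5143 = 31.7143
°P = 259 − 259/1.063 = 15.3500
cells = 0.77·31.7143·15.3500

374.8459 billion cells


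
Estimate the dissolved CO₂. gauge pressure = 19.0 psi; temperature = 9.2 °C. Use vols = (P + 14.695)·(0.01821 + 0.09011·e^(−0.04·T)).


vols = (19.0 + 14.695)·(0.01821 + 0.09011·e^(−0.04·9.2))

2.7150 volumes


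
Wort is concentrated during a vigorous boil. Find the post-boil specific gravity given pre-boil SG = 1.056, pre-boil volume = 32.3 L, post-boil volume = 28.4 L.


SG_post = 1 + (SG_pre − 1)·V_pre/V_post
pts_pre = (1.056 − 1)·1000 = 56.0000
pts_post = 56.0000·32.3/28.4 = 63.6901
SG_post = 1 + 63.6901/1000

1.0637


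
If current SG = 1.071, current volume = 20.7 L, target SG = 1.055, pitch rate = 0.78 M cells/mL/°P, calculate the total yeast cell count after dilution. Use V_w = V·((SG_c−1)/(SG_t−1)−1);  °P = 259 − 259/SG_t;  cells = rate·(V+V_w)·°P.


V_w = 20.7·((1.071−1)/(1.055−1)−1) = 6.0218
V_final = 20.7 + 6.0218 = 26.7218
°P = 259 − 259/1.055 = 13.5024
cells = 0.78·26.7218·13.5024

281.4301 billion cells


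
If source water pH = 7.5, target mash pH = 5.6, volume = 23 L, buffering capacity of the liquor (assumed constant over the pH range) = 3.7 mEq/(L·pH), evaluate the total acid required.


acid = buffering capacity · (pH_source − pH_target) · V
acid = 3.7 · (7.5 − 5.6) · 23

161.6900 mEq


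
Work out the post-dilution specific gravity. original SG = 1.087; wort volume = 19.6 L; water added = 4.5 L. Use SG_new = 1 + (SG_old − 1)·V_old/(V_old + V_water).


pts = (1.087 − 1)·1000·19.6/(19.6 + 4.5) = 70.7552
SG_new = 1 + 70.7552/1000

1.0708


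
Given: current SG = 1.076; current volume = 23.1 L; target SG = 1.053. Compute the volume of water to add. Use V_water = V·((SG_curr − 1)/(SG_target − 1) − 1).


V_water = 23.1·((1.076 − 1)/(1.053 − 1) − 1)

10.0245 L


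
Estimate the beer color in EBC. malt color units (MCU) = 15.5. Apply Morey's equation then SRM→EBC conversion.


SRM = 1.4922·MCU^0.6859;  EBC = SRM·1.97
SRM = 1.4922·15.5^0.6859 = 9.7786
EBC = 9.7786·1.97

19.2638 EBC


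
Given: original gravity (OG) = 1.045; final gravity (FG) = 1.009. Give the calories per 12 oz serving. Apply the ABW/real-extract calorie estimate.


ABW = (OG−FG)·131.25·0.79/FG;  °P = 259 − 259/SG (for OG→OE and FG→AE);  RE = 0.1808·OE + 0.8192·AE;  Cal = (6.9·ABW + 4·(RE−0.1))·FG·3.55
ABW = (1.045 − 1.009)·131.25·0.79/1.009 = 3.6995
OE = 259 − 259/1.045 = 11.1531 °P
AE = 259 − 259/1.009 = 2.3102 °P
RE = 0.1808·11.1531 + 0.8192·2.3102 = 3.9090 °P
Cal = (6.9·3.6995 + 4·(3.9090−0.1))·1.009·3.55

146.0084 kcal


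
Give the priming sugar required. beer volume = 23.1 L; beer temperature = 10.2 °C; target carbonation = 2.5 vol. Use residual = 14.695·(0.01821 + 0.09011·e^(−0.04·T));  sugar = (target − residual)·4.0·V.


residual = 14.695·(0.01821 + 0.09011·e^(−0.04·10.2)) = 1.1481
sugar = (2.5 − 1.1481)·4.0·23.1

124.9120 g


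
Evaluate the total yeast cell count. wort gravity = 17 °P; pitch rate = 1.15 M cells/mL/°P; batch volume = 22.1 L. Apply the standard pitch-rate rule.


cells (billions) = rate · V_L · °P
cells = 1.15 · 22.1 · 17

432.0550 billion cells


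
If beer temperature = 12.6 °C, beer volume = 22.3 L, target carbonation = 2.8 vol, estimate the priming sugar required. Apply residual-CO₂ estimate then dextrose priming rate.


residual = 14.695·(0.01821 + 0.09011·e^(−0.04·T));  sugar = (target − residual)·4.0·V
residual = 14.695·(0.01821 + 0.09011·e^(−0.04·12.6)) = 1.0675
sugar = (2.8 − 1.0675)·4.0·22.3

154.5357 g


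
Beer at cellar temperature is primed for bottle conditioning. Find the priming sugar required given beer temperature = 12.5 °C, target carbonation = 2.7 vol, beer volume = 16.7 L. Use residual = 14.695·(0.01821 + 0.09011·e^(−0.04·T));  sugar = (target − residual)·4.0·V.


residual = 14.695·(0.01821 + 0.09011·e^(−0.04·12.5)) = 1.0707
sugar = (2.7 − 1.0707)·4.0·16.7

108.8343 g


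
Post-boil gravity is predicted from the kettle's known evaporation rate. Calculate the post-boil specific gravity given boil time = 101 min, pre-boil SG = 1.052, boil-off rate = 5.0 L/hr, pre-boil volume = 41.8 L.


V_post = V_pre − rate·(t/60);  SG_post = 1 + (SG_pre−1)·V_pre/V_post
V_post = 41.8 − 5.0·(101/60) = 33.3833
SG_post = 1 + (1.052 − 1)·41.8/33.3833

1.0651


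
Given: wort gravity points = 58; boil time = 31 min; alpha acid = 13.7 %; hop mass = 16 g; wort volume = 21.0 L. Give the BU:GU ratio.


U = 1.65·0.000125^(GP/1000)·(1−e^(−0.04t))/4.15;  IBU = (α/100)·m·U·1000/V;  BU:GU = IBU/GP
U = 1.65·0.000125^(58/1000)·(1−e^(−0.04·31))/4.15 = 0.1678
IBU = (13.7/100)·16·0.1678·1000/21.0 = 17.5111
BU:GU = 17.5111/58

0.3019


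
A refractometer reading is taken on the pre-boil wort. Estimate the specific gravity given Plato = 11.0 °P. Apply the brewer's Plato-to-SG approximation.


SG = 259/(259 − P)
SG = 259/(259 − 11.0)

1.0444


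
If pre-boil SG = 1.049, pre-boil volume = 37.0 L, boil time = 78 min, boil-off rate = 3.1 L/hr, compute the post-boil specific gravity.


V_post = V_pre − rate·(t/60);  SG_post = 1 + (SG_pre−1)·V_pre/V_post
V_post = 37.0 − 3.1·(78/60) = 32.9700
SG_post = 1 + (1.049 − 1)·37.0/32.9700

1.0550


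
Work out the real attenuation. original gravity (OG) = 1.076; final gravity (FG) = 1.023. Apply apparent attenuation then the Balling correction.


AA = (OG−FG)/(OG−1)·100;  RA = AA·0.8192
AA = (1.076 − 1.023)/(1.076 − 1)·100 = 69.7368
RA = 69.7368·0.8192

57.1284 %


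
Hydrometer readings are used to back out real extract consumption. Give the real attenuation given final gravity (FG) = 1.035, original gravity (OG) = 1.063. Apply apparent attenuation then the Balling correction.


AA = (OG−FG)/(OG−1)·100;  RA = AA·0.8192
AA = (1.063 − 1.035)/(1.063 − 1)·100 = 44.4444
RA = 44.4444·0.8192

36.4089 %


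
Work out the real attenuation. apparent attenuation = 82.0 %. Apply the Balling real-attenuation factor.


RA = AA · 0.8192
RA = 82.0 · 0.8192

67.1744 %


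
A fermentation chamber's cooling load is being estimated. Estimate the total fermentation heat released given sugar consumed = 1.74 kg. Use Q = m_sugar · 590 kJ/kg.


Q = 1.74 · 590

1026.6000 kJ


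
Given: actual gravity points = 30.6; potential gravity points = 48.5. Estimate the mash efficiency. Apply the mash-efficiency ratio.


efficiency = actual / potential × 100
efficiency = 30.6 / 48.5 × 100

63.0928 %


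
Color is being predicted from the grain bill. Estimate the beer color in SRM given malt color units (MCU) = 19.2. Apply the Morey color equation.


SRM = 1.4922 · MCU^0.6859
SRM = 1.4922 · 19.2^0.6859

11.3251 SRM


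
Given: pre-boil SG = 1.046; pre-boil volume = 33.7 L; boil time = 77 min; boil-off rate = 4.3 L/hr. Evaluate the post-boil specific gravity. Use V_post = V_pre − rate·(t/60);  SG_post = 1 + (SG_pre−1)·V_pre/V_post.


V_post = 33.7 − 4.3·(77/60) = 28.1817
SG_post = 1 + (1.046 − 1)·33.7/28.1817

1.0550


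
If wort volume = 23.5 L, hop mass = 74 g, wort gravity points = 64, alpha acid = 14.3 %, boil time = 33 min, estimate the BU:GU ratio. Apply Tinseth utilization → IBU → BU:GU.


U = 1.65·0.000125^(GP/1000)·(1−e^(−0.04t))/4.15;  IBU = (α/100)·m·U·1000/V;  BU:GU = IBU/GP
U = 1.65·0.000125^(64/1000)·(1−e^(−0.04·33))/4.15 = 0.1639
IBU = (14.3/100)·74·0.1639·1000/23.5 = 73.8179
BU:GU = 73.8179/64

1.1534


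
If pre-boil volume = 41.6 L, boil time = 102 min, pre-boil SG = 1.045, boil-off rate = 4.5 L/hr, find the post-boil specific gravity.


V_post = V_pre − rate·(t/60);  SG_post = 1 + (SG_pre−1)·V_pre/V_post
V_post = 41.6 − 4.5·(102/60) = 33.9500
SG_post = 1 + (1.045 − 1)·41.6/33.9500

1.0551


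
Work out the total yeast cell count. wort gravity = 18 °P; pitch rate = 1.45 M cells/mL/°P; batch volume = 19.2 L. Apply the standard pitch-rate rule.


cells (billions) = rate · V_L · °P
cells = 1.45 · 19.2 · 18

501.1200 billion cells


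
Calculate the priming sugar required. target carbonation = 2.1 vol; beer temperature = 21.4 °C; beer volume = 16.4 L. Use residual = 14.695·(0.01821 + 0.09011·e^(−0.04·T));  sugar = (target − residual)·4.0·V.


residual = 14.695·(0.01821 + 0.09011·e^(−0.04·21.4)) = 0.8302
sugar = (2.1 − 0.8302)·4.0·16.4

83.3003 g


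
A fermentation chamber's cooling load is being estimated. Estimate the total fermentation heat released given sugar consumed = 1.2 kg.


Q = m_sugar · 590 kJ/kg
Q = 1.2 · 590

708.0000 kJ


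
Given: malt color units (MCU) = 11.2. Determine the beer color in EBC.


SRM = 1.4922·MCU^0.6859;  EBC = SRM·1.97
SRM = 1.4922·11.2^0.6859 = 7.8250
EBC = 7.8250·1.97

15.4153 EBC


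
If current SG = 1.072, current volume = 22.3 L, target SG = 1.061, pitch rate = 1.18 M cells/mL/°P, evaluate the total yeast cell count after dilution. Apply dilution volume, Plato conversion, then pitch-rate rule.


V_w = V·((SG_c−1)/(SG_t−1)−1);  °P = 259 − 259/SG_t;  cells = rate·(V+V_w)·°P
V_w = 22.3·((1.072−1)/(1.061−1)−1) = 4.0213
V_final = 22.3 + 4.0213 = 26.3213
°P = 259 − 259/1.061 = 14.8907
cells = 1.18·26.3213·14.8907

462.4915 billion cells


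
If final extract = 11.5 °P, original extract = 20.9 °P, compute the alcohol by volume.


SG = 259/(259 − P);  ABV = (OG − FG)·131.25
OG = 259/(259 − 20.9) = 1.0878
FG = 259/(259 − 11.5) = 1.0465
ABV = (1.0878 − 1.0465)·131.25

5.4224 % ABV


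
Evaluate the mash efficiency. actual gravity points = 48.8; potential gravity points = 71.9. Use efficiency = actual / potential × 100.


efficiency = 48.8 / 71.9 × 100

67.8720 %


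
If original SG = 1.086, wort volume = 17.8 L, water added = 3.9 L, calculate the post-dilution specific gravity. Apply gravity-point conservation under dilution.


SG_new = 1 + (SG_old − 1)·V_old/(V_old + V_water)
pts = (1.086 − 1)·1000·17.8/(17.8 + 3.9) = 70.5438
SG_new = 1 + 70.5438/1000

1.0705


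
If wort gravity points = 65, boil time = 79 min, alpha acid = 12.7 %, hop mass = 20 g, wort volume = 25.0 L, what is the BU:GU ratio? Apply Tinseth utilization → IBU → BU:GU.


U = 1.65·0.000125^(GP/1000)·(1−e^(−0.04t))/4.15;  IBU = (α/100)·m·U·1000/V;  BU:GU = IBU/GP
U = 1.65·0.000125^(65/1000)·(1−e^(−0.04·79))/4.15 = 0.2123
IBU = (12.7/100)·20·0.2123·1000/25.0 = 21.5676
BU:GU = 21.5676/65

0.3318


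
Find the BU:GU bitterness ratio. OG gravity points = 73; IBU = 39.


BU:GU = IBU / OG_points
BU:GU = 39 / 73

0.5342


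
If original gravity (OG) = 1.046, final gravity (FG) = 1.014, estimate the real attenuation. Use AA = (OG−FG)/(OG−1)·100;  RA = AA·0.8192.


AA = (1.046 − 1.014)/(1.046 − 1)·100 = 69.5652
RA = 69.5652·0.8192

56.9878 %


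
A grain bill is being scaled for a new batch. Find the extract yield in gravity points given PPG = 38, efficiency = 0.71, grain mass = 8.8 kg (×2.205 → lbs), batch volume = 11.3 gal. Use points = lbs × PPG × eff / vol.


lbs = 8.8 × 2.205 = 19.4040
points = 19.4040 × 38 × 0.71 / 11.3

46.3292 points


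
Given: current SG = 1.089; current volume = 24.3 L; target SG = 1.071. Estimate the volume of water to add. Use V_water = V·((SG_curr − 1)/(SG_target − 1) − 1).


V_water = 24.3·((1.089 − 1)/(1.071 − 1) − 1)

6.1606 L


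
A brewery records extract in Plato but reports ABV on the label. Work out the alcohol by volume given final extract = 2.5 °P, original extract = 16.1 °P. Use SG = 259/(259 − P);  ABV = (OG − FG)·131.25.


OG = 259/(259 − 16.1) = 1.0663
FG = 259/(259 − 2.5) = 1.0097
ABV = (1.0663 − 1.0097)·131.25

7.4203 % ABV


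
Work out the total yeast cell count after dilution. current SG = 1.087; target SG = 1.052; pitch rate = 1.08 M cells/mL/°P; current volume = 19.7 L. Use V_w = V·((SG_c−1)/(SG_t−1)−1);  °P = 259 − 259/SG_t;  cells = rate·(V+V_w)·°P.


V_w = 19.7·((1.087−1)/(1.052−1)−1) = 13.2596
V_final = 19.7 + 13.2596 = 32.9596
°P = 259 − 259/1.052 = 12.8023
cells = 1.08·32.9596·12.8023

455.7149 billion cells


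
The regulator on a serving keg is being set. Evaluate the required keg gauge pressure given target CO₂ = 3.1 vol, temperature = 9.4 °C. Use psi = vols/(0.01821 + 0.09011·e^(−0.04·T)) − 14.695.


psi = 3.1/(0.01821 + 0.09011·e^(−0.04·9.4)) − 14.695

24.0164 psi
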